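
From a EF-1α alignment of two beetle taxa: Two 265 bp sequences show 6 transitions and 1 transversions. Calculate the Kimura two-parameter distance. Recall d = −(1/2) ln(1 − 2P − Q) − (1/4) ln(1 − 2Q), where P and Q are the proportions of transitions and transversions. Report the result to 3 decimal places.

0.027

P = 6/265 ≈ 0.022642 and Q = 1/265 ≈ 0.003774.
Under the Kimura two-parameter model, d = −½ ln(1 − 2P − Q) − ¼ ln(1 − 2Q).
1 − 2P − Q = 0.950942, giving −½ ln(0.950942) = 0.025151.
1 − 2Q = 0.992452, giving −¼ ln(0.992452) = 0.001894.
d = 0.025151 + 0.001894 = 0.027045.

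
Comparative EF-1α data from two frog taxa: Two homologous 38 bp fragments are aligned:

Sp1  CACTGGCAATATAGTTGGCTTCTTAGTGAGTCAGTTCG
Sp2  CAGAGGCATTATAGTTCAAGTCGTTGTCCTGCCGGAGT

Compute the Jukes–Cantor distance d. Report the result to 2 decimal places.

0.75

The sequences differ at 18 of 38 sites, so p = 18/38 ≈ 0.473684.
d = −(3/4) ln(1 − 4p/3) = −0.75 ln(1 − 0.631579) = −0.75 ln(0.368421)
  = −0.75 × (-0.998529) = 0.748897 substitutions/site.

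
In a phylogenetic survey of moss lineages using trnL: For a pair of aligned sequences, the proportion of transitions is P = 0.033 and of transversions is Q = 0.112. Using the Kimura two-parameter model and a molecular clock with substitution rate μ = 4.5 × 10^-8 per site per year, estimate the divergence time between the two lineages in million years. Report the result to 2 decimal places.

Under the Kimura two-parameter model, d = −½ ln(1 − 2P − Q) − ¼ ln(1 − 2Q).
1 − 2P − Q = 0.822, giving −½ ln(0.822) = 0.098007.
1 − 2Q = 0.776, giving −¼ ln(0.776) = 0.063401.
d = 0.098007 + 0.063401 = 0.161408.
Under a molecular clock d = 2μt, so t = d/(2μ) = 0.161408 / (2 × 4.5 × 10^-8) = 1.79 million years.

1.79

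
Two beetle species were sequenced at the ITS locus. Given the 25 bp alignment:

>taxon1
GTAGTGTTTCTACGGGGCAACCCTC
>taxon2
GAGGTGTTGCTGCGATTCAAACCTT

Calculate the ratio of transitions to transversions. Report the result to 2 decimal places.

Transitions are A↔G and C↔T; transversions are all other mismatches.
Transitions: 4. Transversions: 5.
R = 4/5 = 0.80.

0.80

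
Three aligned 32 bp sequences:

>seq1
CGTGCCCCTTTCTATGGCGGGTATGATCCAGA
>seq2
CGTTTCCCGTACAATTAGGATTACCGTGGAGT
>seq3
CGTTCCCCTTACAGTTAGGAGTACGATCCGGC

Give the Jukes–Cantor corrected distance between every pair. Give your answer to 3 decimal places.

seq1–seq2: 16/32 sites differ → p = 0.5, d = −0.75 ln(1 − 0.666667) = 0.823960 ≈ 0.824.
seq1–seq3: 11/32 sites differ → p = 0.34375, d = −0.75 ln(1 − 0.458333) = 0.459828 ≈ 0.460.
seq2–seq3: 10/32 sites differ → p = 0.3125, d = −0.75 ln(1 − 0.416667) = 0.404248 ≈ 0.404.

d(seq1,seq2) = 0.824, d(seq1,seq3) = 0.460, d(seq2,seq3) = 0.404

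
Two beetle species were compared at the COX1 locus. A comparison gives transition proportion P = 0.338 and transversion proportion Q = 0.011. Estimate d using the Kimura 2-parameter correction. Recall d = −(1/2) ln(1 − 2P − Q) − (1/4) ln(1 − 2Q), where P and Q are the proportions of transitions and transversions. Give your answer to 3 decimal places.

0.586

Under the Kimura two-parameter model, d = −½ ln(1 − 2P − Q) − ¼ ln(1 − 2Q).
1 − 2P − Q = 0.313, giving −½ ln(0.313) = 0.580776.
1 − 2Q = 0.978, giving −¼ ln(0.978) = 0.005561.
d = 0.580776 + 0.005561 = 0.586337.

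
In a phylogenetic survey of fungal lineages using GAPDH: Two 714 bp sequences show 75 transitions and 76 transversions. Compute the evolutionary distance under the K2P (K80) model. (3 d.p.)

P = 75/714 ≈ 0.105042 and Q = 76/714 ≈ 0.106443.
Under the Kimura two-parameter model, d = −½ ln(1 − 2P − Q) − ¼ ln(1 − 2Q).
1 − 2P − Q = 0.683473, giving −½ ln(0.683473) = 0.190284.
1 − 2Q = 0.787114, giving −¼ ln(0.787114) = 0.059846.
d = 0.190284 + 0.059846 = 0.250130.

0.250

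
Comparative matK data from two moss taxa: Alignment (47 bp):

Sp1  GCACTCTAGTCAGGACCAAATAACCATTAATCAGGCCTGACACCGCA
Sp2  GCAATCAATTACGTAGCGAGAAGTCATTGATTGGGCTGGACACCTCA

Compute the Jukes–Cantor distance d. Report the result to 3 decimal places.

0.536

The sequences differ at 18 of 47 sites, so p = 18/47 ≈ 0.382979.
d = −(3/4) ln(1 − 4p/3) = −0.75 ln(1 − 0.510639) = −0.75 ln(0.489361)
  = −0.75 × (-0.714655) = 0.535991 substitutions/site.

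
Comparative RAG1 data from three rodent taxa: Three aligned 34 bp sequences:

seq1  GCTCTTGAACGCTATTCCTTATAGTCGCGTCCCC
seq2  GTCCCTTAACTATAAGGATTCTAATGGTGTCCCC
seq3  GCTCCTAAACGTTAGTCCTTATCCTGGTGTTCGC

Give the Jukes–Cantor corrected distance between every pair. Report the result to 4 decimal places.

seq1–seq2: 14/34 sites differ → p ≈ 0.411765, d = −0.75 ln(1 − 0.54902) = 0.597249 ≈ 0.5972.
seq1–seq3: 10/34 sites differ → p ≈ 0.294118, d = −0.75 ln(1 − 0.392157) = 0.373379 ≈ 0.3734.
seq2–seq3: 14/34 sites differ → p ≈ 0.411765, d = −0.75 ln(1 − 0.54902) = 0.597249 ≈ 0.5972.

d(seq1,seq2) = 0.5972, d(seq1,seq3) = 0.3734, d(seq2,seq3) = 0.5972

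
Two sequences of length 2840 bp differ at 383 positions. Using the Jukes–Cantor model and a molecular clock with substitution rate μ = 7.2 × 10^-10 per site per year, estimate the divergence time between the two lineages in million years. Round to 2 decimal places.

p = 383/2840 ≈ 0.134859.
d = −(3/4) ln(1 − 4p/3) = −0.75 ln(1 − 0.179812) = −0.75 ln(0.820188)
  = −0.75 × (-0.198222) = 0.148667 substitutions/site.
Under a molecular clock d = 2μt, so t = d/(2μ) = 0.148667 / (2 × 7.2 × 10^-10) = 103.24 million years.

103.24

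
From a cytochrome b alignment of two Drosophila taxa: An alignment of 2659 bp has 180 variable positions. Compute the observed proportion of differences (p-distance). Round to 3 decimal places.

p = 180/2659 = 0.067694… ≈ 0.068 (to 3 d.p.).

0.068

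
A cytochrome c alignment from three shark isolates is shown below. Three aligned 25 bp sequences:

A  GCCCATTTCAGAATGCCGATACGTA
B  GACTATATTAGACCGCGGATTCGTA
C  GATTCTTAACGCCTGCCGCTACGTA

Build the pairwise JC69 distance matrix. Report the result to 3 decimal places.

d(A,B) = 0.417, d(A,C) = 0.572, d(B,C) = 0.663

A–B: 8/25 sites differ → p = 0.32, d = −0.75 ln(1 − 0.426667) = 0.417216 ≈ 0.417.
A–C: 10/25 sites differ → p = 0.4, d = −0.75 ln(1 − 0.533333) = 0.571605 ≈ 0.572.
B–C: 11/25 sites differ → p = 0.44, d = −0.75 ln(1 − 0.586667) = 0.662626 ≈ 0.663.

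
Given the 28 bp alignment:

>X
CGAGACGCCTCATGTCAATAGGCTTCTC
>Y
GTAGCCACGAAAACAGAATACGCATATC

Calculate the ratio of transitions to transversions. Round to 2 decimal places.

Transitions are A↔G and C↔T; transversions are all other mismatches.
Transitions: 1. Transversions: 13.
R = 1/13 = 0.076923… ≈ 0.08 (to 2 d.p.).

0.08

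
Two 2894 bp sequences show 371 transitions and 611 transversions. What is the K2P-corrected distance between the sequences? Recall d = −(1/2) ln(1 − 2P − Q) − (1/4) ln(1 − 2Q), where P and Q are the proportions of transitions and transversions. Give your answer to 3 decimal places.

P = 371/2894 ≈ 0.128196 and Q = 611/2894 ≈ 0.211126.
Under the Kimura two-parameter model, d = −½ ln(1 − 2P − Q) − ¼ ln(1 − 2Q).
1 − 2P − Q = 0.532482, giving −½ ln(0.532482) = 0.315103.
1 − 2Q = 0.577748, giving −¼ ln(0.577748) = 0.137154.
d = 0.315103 + 0.137154 = 0.452257.

0.452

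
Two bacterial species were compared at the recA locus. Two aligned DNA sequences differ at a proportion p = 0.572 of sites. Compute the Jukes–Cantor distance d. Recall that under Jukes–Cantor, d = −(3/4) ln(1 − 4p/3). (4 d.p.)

d = −(3/4) ln(1 − 4p/3) = −0.75 ln(1 − 0.762667) = −0.75 ln(0.237333)
  = −0.75 × (-1.438291) = 1.078718 substitutions/site.

1.0787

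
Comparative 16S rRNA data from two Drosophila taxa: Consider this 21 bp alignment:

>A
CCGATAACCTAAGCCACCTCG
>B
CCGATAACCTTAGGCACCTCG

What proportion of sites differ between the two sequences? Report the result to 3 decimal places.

The sequences differ at 2 of 21 positions (sites 11, 14).
p = 2/21 = 0.095238… ≈ 0.095 (to 3 d.p.).

0.095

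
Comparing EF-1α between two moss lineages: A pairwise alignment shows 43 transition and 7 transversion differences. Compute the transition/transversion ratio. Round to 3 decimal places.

6.143

R = 43/7 = 6.142857… ≈ 6.143 (to 3 d.p.).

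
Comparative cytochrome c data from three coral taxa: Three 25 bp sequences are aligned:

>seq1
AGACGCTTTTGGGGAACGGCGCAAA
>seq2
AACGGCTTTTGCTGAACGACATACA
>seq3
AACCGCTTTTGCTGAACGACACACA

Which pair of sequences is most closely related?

seq2 and seq3

seq1–seq2: 9/25 differ, p = 0.360, d = 0.490.
seq1–seq3: 7/25 differ, p = 0.280, d = 0.351.
seq2–seq3: 2/25 differ, p = 0.080, d = 0.085.
The smallest distance is between seq2 and seq3.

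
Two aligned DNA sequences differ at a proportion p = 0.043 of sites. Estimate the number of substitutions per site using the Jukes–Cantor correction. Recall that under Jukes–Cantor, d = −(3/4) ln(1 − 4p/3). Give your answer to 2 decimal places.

d = −(3/4) ln(1 − 4p/3) = −0.75 ln(1 − 0.057333) = −0.75 ln(0.942667)
  = −0.75 × (-0.059042) = 0.044282 substitutions/site.

0.04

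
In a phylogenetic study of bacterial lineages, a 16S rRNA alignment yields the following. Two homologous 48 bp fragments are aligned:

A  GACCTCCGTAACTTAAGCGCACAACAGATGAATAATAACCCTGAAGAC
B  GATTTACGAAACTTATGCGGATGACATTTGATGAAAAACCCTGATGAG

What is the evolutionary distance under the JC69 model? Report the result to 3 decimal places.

0.404

The sequences differ at 15 of 48 sites, so p = 15/48 = 0.3125.
d = −(3/4) ln(1 − 4p/3) = −0.75 ln(1 − 0.416667) = −0.75 ln(0.583333)
  = −0.75 × (-0.538997) = 0.404248 substitutions/site.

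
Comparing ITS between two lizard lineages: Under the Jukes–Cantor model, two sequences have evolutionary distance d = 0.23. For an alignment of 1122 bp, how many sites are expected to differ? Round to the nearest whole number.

Invert JC69: p = (3/4)(1 − e^(−4d/3)) = 0.75 × (1 − e^(-0.306667)) = 0.75 × (1 − 0.735896) = 0.198078.
Expected differing sites = pL ≈ 0.198078 × 1122 = 222.243516 ≈ 222.

222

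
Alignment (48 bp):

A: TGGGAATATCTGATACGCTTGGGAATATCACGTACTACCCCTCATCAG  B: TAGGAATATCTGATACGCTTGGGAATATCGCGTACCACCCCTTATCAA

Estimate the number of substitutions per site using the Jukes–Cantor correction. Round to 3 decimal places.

0.112

The sequences differ at 5 of 48 sites (2, 30, 36, 43, 48), so p = 5/48 ≈ 0.104167.
d = −(3/4) ln(1 − 4p/3) = −0.75 ln(1 − 0.138889) = −0.75 ln(0.861111)
  = −0.75 × (-0.149532) = 0.112149 substitutions/site.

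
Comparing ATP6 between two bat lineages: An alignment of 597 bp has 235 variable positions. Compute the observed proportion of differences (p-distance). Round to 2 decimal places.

p = 235/597 = 0.393634… ≈ 0.39 (to 2 d.p.).

0.39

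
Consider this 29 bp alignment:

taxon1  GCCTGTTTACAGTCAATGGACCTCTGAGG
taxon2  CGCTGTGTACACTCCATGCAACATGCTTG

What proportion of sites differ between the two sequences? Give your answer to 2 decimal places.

The sequences differ at 13 of 29 positions.
p = 13/29 = 0.448275… ≈ 0.45 (to 2 d.p.).

0.45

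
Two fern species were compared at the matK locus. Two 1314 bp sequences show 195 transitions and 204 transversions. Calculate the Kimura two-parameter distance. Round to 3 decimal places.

0.394

P = 195/1314 ≈ 0.148402 and Q = 204/1314 ≈ 0.155251.
Under the Kimura two-parameter model, d = −½ ln(1 − 2P − Q) − ¼ ln(1 − 2Q).
1 − 2P − Q = 0.547945, giving −½ ln(0.547945) = 0.300790.
1 − 2Q = 0.689498, giving −¼ ln(0.689498) = 0.092948.
d = 0.300790 + 0.092948 = 0.393738.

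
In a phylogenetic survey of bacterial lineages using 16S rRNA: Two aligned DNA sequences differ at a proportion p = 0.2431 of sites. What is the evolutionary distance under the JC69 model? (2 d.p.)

d = −(3/4) ln(1 − 4p/3) = −0.75 ln(1 − 0.324133) = −0.75 ln(0.675867)
  = −0.75 × (-0.391759) = 0.293819 substitutions/site.

0.29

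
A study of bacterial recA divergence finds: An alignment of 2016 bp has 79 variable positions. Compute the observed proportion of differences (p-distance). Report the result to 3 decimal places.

p = 79/2016 = 0.039186… ≈ 0.039 (to 3 d.p.).

0.039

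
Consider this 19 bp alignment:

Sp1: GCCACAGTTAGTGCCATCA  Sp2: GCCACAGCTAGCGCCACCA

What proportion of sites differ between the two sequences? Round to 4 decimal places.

The sequences differ at 3 of 19 positions (sites 8, 12, 17).
p = 3/19 = 0.157894… ≈ 0.1579 (to 4 d.p.).

0.1579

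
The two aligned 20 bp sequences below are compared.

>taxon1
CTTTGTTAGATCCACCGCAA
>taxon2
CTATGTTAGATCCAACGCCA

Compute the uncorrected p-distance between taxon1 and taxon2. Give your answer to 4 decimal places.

The sequences differ at 3 of 20 positions (sites 3, 15, 19).
p = 3/20 = 0.1500.

0.1500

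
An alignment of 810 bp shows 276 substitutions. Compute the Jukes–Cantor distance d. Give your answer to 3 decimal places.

0.454

p = 276/810 ≈ 0.340741.
d = −(3/4) ln(1 − 4p/3) = −0.75 ln(1 − 0.454321) = −0.75 ln(0.545679)
  = −0.75 × (-0.605724) = 0.454293 substitutions/site.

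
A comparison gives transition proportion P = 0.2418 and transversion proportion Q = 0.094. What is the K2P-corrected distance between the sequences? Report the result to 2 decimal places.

0.48

Under the Kimura two-parameter model, d = −½ ln(1 − 2P − Q) − ¼ ln(1 − 2Q).
1 − 2P − Q = 0.4224, giving −½ ln(0.4224) = 0.430901.
1 − 2Q = 0.812, giving −¼ ln(0.812) = 0.052064.
d = 0.430901 + 0.052064 = 0.482965.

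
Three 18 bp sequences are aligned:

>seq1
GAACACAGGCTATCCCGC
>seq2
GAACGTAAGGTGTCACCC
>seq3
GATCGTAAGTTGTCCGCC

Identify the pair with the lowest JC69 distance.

seq2 and seq3

seq1–seq2: 7/18 differ, p = 0.389, d = 0.548.
seq1–seq3: 8/18 differ, p = 0.444, d = 0.673.
seq2–seq3: 4/18 differ, p = 0.222, d = 0.264.
The smallest distance is between seq2 and seq3.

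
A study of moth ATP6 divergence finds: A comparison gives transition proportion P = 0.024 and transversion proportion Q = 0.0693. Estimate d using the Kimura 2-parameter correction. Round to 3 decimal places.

Under the Kimura two-parameter model, d = −½ ln(1 − 2P − Q) − ¼ ln(1 − 2Q).
1 − 2P − Q = 0.8827, giving −½ ln(0.8827) = 0.062385.
1 − 2Q = 0.8614, giving −¼ ln(0.8614) = 0.037299.
d = 0.062385 + 0.037299 = 0.099684.

0.100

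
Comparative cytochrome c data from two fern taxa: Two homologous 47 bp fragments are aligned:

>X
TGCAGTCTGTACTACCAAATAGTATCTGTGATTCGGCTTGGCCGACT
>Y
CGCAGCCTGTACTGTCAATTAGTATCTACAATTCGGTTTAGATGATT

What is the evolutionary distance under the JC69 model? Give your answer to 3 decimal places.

The sequences differ at 13 of 47 sites, so p = 13/47 ≈ 0.276596.
d = −(3/4) ln(1 − 4p/3) = −0.75 ln(1 − 0.368795) = −0.75 ln(0.631205)
  = −0.75 × (-0.460125) = 0.345094 substitutions/site.

0.345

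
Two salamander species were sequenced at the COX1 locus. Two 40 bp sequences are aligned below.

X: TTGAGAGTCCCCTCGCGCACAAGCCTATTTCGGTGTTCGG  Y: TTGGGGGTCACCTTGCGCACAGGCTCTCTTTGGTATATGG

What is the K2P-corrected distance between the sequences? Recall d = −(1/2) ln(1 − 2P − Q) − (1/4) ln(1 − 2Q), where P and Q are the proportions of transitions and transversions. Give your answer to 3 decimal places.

Of 40 sites, 10 differences are transitions and 3 are transversions, so P = 10/40 = 0.25 and Q = 3/40 = 0.075.
Under the Kimura two-parameter model, d = −½ ln(1 − 2P − Q) − ¼ ln(1 − 2Q).
1 − 2P − Q = 0.425, giving −½ ln(0.425) = 0.427833.
1 − 2Q = 0.85, giving −¼ ln(0.85) = 0.040630.
d = 0.427833 + 0.040630 = 0.468463.

0.468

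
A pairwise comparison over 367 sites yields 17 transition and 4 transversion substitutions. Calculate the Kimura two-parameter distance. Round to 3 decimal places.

0.060

P = 17/367 ≈ 0.046322 and Q = 4/367 ≈ 0.010899.
Under the Kimura two-parameter model, d = −½ ln(1 − 2P − Q) − ¼ ln(1 − 2Q).
1 − 2P − Q = 0.896457, giving −½ ln(0.896457) = 0.054652.
1 − 2Q = 0.978202, giving −¼ ln(0.978202) = 0.005510.
d = 0.054652 + 0.005510 = 0.060162.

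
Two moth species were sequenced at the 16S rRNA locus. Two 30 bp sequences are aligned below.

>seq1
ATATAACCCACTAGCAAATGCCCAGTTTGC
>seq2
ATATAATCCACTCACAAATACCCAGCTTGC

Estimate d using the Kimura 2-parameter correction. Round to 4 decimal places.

Of 30 sites, 4 differences are transitions and 1 are transversions, so P = 4/30 ≈ 0.133333 and Q = 1/30 ≈ 0.033333.
Under the Kimura two-parameter model, d = −½ ln(1 − 2P − Q) − ¼ ln(1 − 2Q).
1 − 2P − Q = 0.700001, giving −½ ln(0.700001) = 0.178337.
1 − 2Q = 0.933334, giving −¼ ln(0.933334) = 0.017248.
d = 0.178337 + 0.017248 = 0.195585.

0.1956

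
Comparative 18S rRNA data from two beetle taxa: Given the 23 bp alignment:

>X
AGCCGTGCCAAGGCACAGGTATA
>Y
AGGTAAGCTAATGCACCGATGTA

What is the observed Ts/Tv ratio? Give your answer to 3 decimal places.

1.250

Transitions are A↔G and C↔T; transversions are all other mismatches.
Transitions: 5. Transversions: 4.
R = 5/4 = 1.250.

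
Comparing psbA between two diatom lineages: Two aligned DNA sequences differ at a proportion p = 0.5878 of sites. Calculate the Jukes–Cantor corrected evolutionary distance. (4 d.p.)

d = −(3/4) ln(1 − 4p/3) = −0.75 ln(1 − 0.783733) = −0.75 ln(0.216267)
  = −0.75 × (-1.531242) = 1.148432 substitutions/site.

1.1484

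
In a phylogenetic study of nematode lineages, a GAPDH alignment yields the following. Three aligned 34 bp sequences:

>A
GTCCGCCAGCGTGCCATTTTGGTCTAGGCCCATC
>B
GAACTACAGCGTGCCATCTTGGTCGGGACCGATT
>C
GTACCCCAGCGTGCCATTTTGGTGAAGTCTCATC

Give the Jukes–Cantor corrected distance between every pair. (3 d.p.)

A–B: 10/34 sites differ → p ≈ 0.294118, d = −0.75 ln(1 − 0.392157) = 0.373379 ≈ 0.373.
A–C: 6/34 sites differ → p ≈ 0.176471, d = −0.75 ln(1 − 0.235295) = 0.201199 ≈ 0.201.
B–C: 11/34 sites differ → p ≈ 0.323529, d = −0.75 ln(1 − 0.431372) = 0.423397 ≈ 0.423.

d(A,B) = 0.373, d(A,C) = 0.201, d(B,C) = 0.423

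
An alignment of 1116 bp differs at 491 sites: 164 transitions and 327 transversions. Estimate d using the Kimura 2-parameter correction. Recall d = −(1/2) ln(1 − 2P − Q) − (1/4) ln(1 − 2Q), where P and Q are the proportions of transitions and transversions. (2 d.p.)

P = 164/1116 ≈ 0.146953 and Q = 327/1116 ≈ 0.293011.
Under the Kimura two-parameter model, d = −½ ln(1 − 2P − Q) − ¼ ln(1 − 2Q).
1 − 2P − Q = 0.413083, giving −½ ln(0.413083) = 0.442053.
1 − 2Q = 0.413978, giving −¼ ln(0.413978) = 0.220486.
d = 0.442053 + 0.220486 = 0.662539.

0.66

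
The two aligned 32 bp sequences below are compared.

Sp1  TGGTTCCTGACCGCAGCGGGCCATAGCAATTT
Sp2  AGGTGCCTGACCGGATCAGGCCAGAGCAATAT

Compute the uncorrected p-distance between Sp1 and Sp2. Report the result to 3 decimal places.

The sequences differ at 7 of 32 positions (sites 1, 5, 14, 16, 18, 24, 31).
p = 7/32 = 0.21875 ≈ 0.219 (to 3 d.p.).

0.219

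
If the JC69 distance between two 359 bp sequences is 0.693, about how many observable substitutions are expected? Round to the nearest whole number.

Invert JC69: p = (3/4)(1 − e^(−4d/3)) = 0.75 × (1 − e^(-0.924)) = 0.75 × (1 − 0.396928) = 0.452304.
Expected differing sites = pL ≈ 0.452304 × 359 = 162.377136 ≈ 162.

162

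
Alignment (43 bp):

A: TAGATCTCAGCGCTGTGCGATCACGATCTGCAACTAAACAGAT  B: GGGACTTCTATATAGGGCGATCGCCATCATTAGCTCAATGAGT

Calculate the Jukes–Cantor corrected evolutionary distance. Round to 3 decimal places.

The sequences differ at 22 of 43 sites, so p = 22/43 ≈ 0.511628.
d = −(3/4) ln(1 − 4p/3) = −0.75 ln(1 − 0.682171) = −0.75 ln(0.317829)
  = −0.75 × (-1.146242) = 0.859682 substitutions/site.

0.860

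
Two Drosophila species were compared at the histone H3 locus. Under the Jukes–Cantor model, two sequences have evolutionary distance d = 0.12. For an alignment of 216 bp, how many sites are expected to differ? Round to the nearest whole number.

Invert JC69: p = (3/4)(1 − e^(−4d/3)) = 0.75 × (1 − e^(-0.16)) = 0.75 × (1 − 0.852144) = 0.110892.
Expected differing sites = pL ≈ 0.110892 × 216 = 23.952672 ≈ 24.

24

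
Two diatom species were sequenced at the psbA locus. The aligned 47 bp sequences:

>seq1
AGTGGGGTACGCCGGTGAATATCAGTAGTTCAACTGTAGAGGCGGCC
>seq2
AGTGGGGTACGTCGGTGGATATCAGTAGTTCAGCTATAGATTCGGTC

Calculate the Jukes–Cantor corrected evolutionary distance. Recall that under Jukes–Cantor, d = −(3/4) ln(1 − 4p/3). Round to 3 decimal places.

The sequences differ at 7 of 47 sites (12, 18, 33, 36, 41, 42, 46), so p = 7/47 ≈ 0.148936.
d = −(3/4) ln(1 − 4p/3) = −0.75 ln(1 − 0.198581) = −0.75 ln(0.801419)
  = −0.75 × (-0.221371) = 0.166028 substitutions/site.

0.166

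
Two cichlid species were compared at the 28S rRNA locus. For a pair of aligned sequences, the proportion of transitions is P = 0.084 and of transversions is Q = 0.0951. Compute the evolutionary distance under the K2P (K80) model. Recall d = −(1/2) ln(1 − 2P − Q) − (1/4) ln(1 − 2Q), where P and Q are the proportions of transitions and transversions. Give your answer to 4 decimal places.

Under the Kimura two-parameter model, d = −½ ln(1 − 2P − Q) − ¼ ln(1 − 2Q).
1 − 2P − Q = 0.7369, giving −½ ln(0.7369) = 0.152652.
1 − 2Q = 0.8098, giving −¼ ln(0.8098) = 0.052742.
d = 0.152652 + 0.052742 = 0.205394.

0.2054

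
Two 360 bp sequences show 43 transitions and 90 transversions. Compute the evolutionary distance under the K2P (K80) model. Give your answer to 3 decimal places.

0.509

P = 43/360 ≈ 0.119444 and Q = 90/360 = 0.25.
Under the Kimura two-parameter model, d = −½ ln(1 − 2P − Q) − ¼ ln(1 − 2Q).
1 − 2P − Q = 0.511112, giving −½ ln(0.511112) = 0.335583.
1 − 2Q = 0.5, giving −¼ ln(0.5) = 0.173287.
d = 0.335583 + 0.173287 = 0.508870.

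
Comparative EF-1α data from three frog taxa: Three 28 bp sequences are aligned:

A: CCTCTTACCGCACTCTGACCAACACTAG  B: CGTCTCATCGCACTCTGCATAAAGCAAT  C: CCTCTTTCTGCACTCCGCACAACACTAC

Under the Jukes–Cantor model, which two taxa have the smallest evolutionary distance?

A and C

A–B: 10/28 differ, p = 0.357, d = 0.485.
A–C: 6/28 differ, p = 0.214, d = 0.252.
B–C: 11/28 differ, p = 0.393, d = 0.556.
The smallest distance is between A and C.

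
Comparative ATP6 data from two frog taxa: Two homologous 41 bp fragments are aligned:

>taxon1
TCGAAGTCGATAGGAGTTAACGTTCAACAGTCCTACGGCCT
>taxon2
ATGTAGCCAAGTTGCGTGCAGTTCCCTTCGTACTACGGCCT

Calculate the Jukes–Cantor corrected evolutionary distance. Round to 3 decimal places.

0.722

The sequences differ at 19 of 41 sites, so p = 19/41 ≈ 0.463415.
d = −(3/4) ln(1 − 4p/3) = −0.75 ln(1 − 0.617887) = −0.75 ln(0.382113)
  = −0.75 × (-0.962039) = 0.721529 substitutions/site.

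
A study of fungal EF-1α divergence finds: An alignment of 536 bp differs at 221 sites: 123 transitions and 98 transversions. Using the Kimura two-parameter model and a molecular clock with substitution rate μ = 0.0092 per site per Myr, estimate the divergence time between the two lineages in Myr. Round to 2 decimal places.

34.08

P = 123/536 ≈ 0.229478 and Q = 98/536 ≈ 0.182836.
Under the Kimura two-parameter model, d = −½ ln(1 − 2P − Q) − ¼ ln(1 − 2Q).
1 − 2P − Q = 0.358208, giving −½ ln(0.358208) = 0.513321.
1 − 2Q = 0.634328, giving −¼ ln(0.634328) = 0.113797.
d = 0.513321 + 0.113797 = 0.627118.
Under a molecular clock d = 2μt, so t = d/(2μ) = 0.627118 / (2 × 0.0092) = 34.08 Myr.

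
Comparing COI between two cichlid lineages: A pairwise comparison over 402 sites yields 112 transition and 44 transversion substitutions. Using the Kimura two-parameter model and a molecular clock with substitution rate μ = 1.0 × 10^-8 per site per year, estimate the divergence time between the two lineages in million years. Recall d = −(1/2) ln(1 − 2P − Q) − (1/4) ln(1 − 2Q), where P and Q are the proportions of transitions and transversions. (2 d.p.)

P = 112/402 ≈ 0.278607 and Q = 44/402 ≈ 0.109453.
Under the Kimura two-parameter model, d = −½ ln(1 − 2P − Q) − ¼ ln(1 − 2Q).
1 − 2P − Q = 0.333333, giving −½ ln(0.333333) = 0.549307.
1 − 2Q = 0.781094, giving −¼ ln(0.781094) = 0.061765.
d = 0.549307 + 0.061765 = 0.611072.
Under a molecular clock d = 2μt, so t = d/(2μ) = 0.611072 / (2 × 1.0 × 10^-8) = 30.55 million years.

30.55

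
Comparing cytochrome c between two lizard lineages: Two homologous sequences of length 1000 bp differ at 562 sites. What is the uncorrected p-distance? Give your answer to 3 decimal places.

0.562

p = 562/1000 = 0.562.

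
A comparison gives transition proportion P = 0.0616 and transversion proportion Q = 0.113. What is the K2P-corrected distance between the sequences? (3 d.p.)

0.199

Under the Kimura two-parameter model, d = −½ ln(1 − 2P − Q) − ¼ ln(1 − 2Q).
1 − 2P − Q = 0.7638, giving −½ ln(0.7638) = 0.134725.
1 − 2Q = 0.774, giving −¼ ln(0.774) = 0.064046.
d = 0.134725 + 0.064046 = 0.198771.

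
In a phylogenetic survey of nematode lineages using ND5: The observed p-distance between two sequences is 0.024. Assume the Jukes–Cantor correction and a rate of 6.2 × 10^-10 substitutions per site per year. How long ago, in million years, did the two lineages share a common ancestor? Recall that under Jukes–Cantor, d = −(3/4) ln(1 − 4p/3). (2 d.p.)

19.67

d = −(3/4) ln(1 − 4p/3) = −0.75 ln(1 − 0.032) = −0.75 ln(0.968)
  = −0.75 × (-0.032523) = 0.024392 substitutions/site.
Under a molecular clock d = 2μt, so t = d/(2μ) = 0.024392 / (2 × 6.2 × 10^-10) = 19.67 million years.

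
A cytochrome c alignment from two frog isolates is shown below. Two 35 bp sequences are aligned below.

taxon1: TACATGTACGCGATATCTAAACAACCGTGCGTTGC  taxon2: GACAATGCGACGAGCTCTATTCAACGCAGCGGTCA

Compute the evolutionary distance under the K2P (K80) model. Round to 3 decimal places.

0.975

Of 35 sites, 1 differences are transitions and 16 are transversions, so P = 1/35 ≈ 0.028571 and Q = 16/35 ≈ 0.457143.
Under the Kimura two-parameter model, d = −½ ln(1 − 2P − Q) − ¼ ln(1 − 2Q).
1 − 2P − Q = 0.485715, giving −½ ln(0.485715) = 0.361067.
1 − 2Q = 0.085714, giving −¼ ln(0.085714) = 0.614185.
d = 0.361067 + 0.614185 = 0.975252.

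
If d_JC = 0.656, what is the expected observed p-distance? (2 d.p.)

p = (3/4)(1 − e^(−4d/3)) = 0.75 × (1 − e^(-0.874667)) = 0.75 × (1 − 0.417001) = 0.437249.

0.44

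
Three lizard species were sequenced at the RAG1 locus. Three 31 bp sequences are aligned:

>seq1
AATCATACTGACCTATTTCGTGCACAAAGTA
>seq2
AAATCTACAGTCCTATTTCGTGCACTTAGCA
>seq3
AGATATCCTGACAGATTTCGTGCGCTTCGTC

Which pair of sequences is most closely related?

seq1–seq2: 8/31 differ, p = 0.258, d = 0.316.
seq1–seq3: 11/31 differ, p = 0.355, d = 0.481.
seq2–seq3: 11/31 differ, p = 0.355, d = 0.481.
The smallest distance is between seq1 and seq2.

seq1 and seq2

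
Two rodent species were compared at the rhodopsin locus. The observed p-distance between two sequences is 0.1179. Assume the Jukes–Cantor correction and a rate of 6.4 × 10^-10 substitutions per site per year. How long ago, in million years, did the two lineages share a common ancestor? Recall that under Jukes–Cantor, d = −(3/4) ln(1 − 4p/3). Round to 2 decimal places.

d = −(3/4) ln(1 − 4p/3) = −0.75 ln(1 − 0.1572) = −0.75 ln(0.8428)
  = −0.75 × (-0.171026) = 0.128270 substitutions/site.
Under a molecular clock d = 2μt, so t = d/(2μ) = 0.128270 / (2 × 6.4 × 10^-10) = 100.21 million years.

100.21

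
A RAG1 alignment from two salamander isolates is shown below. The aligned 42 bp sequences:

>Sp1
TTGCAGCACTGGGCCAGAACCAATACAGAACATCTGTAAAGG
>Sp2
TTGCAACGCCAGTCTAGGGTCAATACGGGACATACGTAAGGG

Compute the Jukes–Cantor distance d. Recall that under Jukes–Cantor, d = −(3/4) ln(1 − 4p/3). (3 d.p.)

The sequences differ at 14 of 42 sites, so p = 14/42 ≈ 0.333333.
d = −(3/4) ln(1 − 4p/3) = −0.75 ln(1 − 0.444444) = −0.75 ln(0.555556)
  = −0.75 × (-0.587786) = 0.440840 substitutions/site.

0.441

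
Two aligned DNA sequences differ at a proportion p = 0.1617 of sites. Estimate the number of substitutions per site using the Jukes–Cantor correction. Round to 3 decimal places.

0.182

d = −(3/4) ln(1 − 4p/3) = −0.75 ln(1 − 0.2156) = −0.75 ln(0.7844)
  = −0.75 × (-0.242836) = 0.182127 substitutions/site.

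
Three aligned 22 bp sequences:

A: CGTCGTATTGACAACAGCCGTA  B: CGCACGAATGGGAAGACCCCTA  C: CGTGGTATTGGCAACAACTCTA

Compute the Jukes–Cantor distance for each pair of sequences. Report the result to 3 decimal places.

d(A,B) = 0.699, d(A,C) = 0.271, d(B,C) = 0.591

A–B: 10/22 sites differ → p ≈ 0.454545, d = −0.75 ln(1 − 0.60606) = 0.698667 ≈ 0.699.
A–C: 5/22 sites differ → p ≈ 0.227273, d = −0.75 ln(1 − 0.303031) = 0.270761 ≈ 0.271.
B–C: 9/22 sites differ → p ≈ 0.409091, d = −0.75 ln(1 − 0.545455) = 0.591344 ≈ 0.591.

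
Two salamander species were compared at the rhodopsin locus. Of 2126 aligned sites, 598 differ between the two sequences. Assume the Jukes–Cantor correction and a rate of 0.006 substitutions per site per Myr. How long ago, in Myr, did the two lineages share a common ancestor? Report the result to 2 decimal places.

p = 598/2126 ≈ 0.281279.
d = −(3/4) ln(1 − 4p/3) = −0.75 ln(1 − 0.375039) = −0.75 ln(0.624961)
  = −0.75 × (-0.470066) = 0.352550 substitutions/site.
Under a molecular clock d = 2μt, so t = d/(2μ) = 0.352550 / (2 × 0.006) = 29.38 Myr.

29.38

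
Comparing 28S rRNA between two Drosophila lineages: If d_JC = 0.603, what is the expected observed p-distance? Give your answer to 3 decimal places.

p = (3/4)(1 − e^(−4d/3)) = 0.75 × (1 − e^(-0.804)) = 0.75 × (1 − 0.447535) = 0.414349.

0.414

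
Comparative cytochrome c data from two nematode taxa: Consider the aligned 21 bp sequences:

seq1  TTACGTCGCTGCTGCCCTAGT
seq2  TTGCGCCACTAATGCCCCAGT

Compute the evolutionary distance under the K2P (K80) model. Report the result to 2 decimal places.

Of 21 sites, 5 differences are transitions and 1 are transversions, so P = 5/21 ≈ 0.238095 and Q = 1/21 ≈ 0.047619.
Under the Kimura two-parameter model, d = −½ ln(1 − 2P − Q) − ¼ ln(1 − 2Q).
1 − 2P − Q = 0.476191, giving −½ ln(0.476191) = 0.370968.
1 − 2Q = 0.904762, giving −¼ ln(0.904762) = 0.025021.
d = 0.370968 + 0.025021 = 0.395989.

0.40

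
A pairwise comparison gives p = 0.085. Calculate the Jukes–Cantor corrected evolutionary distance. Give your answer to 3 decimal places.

d = −(3/4) ln(1 − 4p/3) = −0.75 ln(1 − 0.113333) = −0.75 ln(0.886667)
  = −0.75 × (-0.120286) = 0.090215 substitutions/site.

0.090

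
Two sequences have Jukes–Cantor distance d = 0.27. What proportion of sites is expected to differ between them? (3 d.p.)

0.227

p = (3/4)(1 − e^(−4d/3)) = 0.75 × (1 − e^(-0.36)) = 0.75 × (1 − 0.697676) = 0.226743.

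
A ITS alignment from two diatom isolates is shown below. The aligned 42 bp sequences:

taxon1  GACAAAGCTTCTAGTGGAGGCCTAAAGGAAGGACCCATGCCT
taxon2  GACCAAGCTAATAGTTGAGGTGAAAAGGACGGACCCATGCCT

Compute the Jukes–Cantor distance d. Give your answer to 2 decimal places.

0.22

The sequences differ at 8 of 42 sites (4, 10, 11, 16, 21, 22, 23, 30), so p = 8/42 ≈ 0.190476.
d = −(3/4) ln(1 − 4p/3) = −0.75 ln(1 − 0.253968) = −0.75 ln(0.746032)
  = −0.75 × (-0.292987) = 0.219740 substitutions/site.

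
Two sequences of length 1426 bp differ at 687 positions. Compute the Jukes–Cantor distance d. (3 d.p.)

p = 687/1426 ≈ 0.481767.
d = −(3/4) ln(1 − 4p/3) = −0.75 ln(1 − 0.642356) = −0.75 ln(0.357644)
  = −0.75 × (-1.028217) = 0.771163 substitutions/site.

0.771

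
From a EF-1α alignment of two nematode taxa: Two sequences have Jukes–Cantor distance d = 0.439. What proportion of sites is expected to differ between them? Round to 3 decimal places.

0.332

p = (3/4)(1 − e^(−4d/3)) = 0.75 × (1 − e^(-0.585333)) = 0.75 × (1 − 0.556920) = 0.332310.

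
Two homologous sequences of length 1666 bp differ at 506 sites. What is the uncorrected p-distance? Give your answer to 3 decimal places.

p = 506/1666 = 0.303721… ≈ 0.304 (to 3 d.p.).

0.304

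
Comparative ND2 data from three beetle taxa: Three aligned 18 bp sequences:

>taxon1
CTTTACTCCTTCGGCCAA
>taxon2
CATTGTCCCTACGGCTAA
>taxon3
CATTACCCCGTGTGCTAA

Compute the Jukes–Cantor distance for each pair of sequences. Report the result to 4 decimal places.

d(taxon1,taxon2) = 0.4408, d(taxon1,taxon3) = 0.4408, d(taxon2,taxon3) = 0.4408

taxon1–taxon2: 6/18 sites differ → p ≈ 0.333333, d = −0.75 ln(1 − 0.444444) = 0.440839 ≈ 0.4408.
taxon1–taxon3: 6/18 sites differ → p ≈ 0.333333, d = −0.75 ln(1 − 0.444444) = 0.440839 ≈ 0.4408.
taxon2–taxon3: 6/18 sites differ → p ≈ 0.333333, d = −0.75 ln(1 − 0.444444) = 0.440839 ≈ 0.4408.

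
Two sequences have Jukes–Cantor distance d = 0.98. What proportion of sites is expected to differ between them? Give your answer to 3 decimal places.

p = (3/4)(1 − e^(−4d/3)) = 0.75 × (1 − e^(-1.306667)) = 0.75 × (1 − 0.270721) = 0.546959.

0.547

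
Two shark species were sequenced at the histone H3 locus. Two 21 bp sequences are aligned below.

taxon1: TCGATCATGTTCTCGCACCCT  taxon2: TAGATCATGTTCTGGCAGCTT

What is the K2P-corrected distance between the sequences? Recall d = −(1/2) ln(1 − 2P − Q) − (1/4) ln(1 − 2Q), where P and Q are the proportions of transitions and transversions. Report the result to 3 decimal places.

0.220

Of 21 sites, 1 differences are transitions and 3 are transversions, so P = 1/21 ≈ 0.047619 and Q = 3/21 ≈ 0.142857.
Under the Kimura two-parameter model, d = −½ ln(1 − 2P − Q) − ¼ ln(1 − 2Q).
1 − 2P − Q = 0.761905, giving −½ ln(0.761905) = 0.135967.
1 − 2Q = 0.714286, giving −¼ ln(0.714286) = 0.084118.
d = 0.135967 + 0.084118 = 0.220085.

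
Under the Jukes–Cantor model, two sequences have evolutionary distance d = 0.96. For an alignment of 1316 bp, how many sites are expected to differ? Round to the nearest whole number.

713

Invert JC69: p = (3/4)(1 − e^(−4d/3)) = 0.75 × (1 − e^(-1.28)) = 0.75 × (1 − 0.278037) = 0.541472.
Expected differing sites = pL ≈ 0.541472 × 1316 = 712.577152 ≈ 713.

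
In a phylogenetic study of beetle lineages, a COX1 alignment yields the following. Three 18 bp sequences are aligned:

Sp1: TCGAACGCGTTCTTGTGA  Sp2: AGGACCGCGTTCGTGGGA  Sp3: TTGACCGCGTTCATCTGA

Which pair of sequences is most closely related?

Sp1 and Sp3

Sp1–Sp2: 5/18 differ, p = 0.278, d = 0.347.
Sp1–Sp3: 4/18 differ, p = 0.222, d = 0.264.
Sp2–Sp3: 5/18 differ, p = 0.278, d = 0.347.
The smallest distance is between Sp1 and Sp3.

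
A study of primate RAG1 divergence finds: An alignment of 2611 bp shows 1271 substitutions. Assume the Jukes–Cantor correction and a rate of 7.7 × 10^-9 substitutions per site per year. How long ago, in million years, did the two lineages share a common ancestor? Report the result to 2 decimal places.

51.00

p = 1271/2611 ≈ 0.486787.
d = −(3/4) ln(1 − 4p/3) = −0.75 ln(1 − 0.649049) = −0.75 ln(0.350951)
  = −0.75 × (-1.047109) = 0.785332 substitutions/site.
Under a molecular clock d = 2μt, so t = d/(2μ) = 0.785332 / (2 × 7.7 × 10^-9) = 51.00 million years.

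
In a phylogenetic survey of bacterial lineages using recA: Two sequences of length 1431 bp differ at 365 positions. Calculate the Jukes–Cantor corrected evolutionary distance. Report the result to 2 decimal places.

0.31

p = 365/1431 ≈ 0.255066.
d = −(3/4) ln(1 − 4p/3) = −0.75 ln(1 − 0.340088) = −0.75 ln(0.659912)
  = −0.75 × (-0.415649) = 0.311737 substitutions/site.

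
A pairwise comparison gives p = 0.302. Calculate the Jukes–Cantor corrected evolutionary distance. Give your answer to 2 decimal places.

d = −(3/4) ln(1 − 4p/3) = −0.75 ln(1 − 0.402667) = −0.75 ln(0.597333)
  = −0.75 × (-0.515281) = 0.386461 substitutions/site.

0.39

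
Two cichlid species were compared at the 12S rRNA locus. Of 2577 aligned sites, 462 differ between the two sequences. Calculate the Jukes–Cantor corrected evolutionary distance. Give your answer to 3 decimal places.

p = 462/2577 ≈ 0.179278.
d = −(3/4) ln(1 − 4p/3) = −0.75 ln(1 − 0.239037) = −0.75 ln(0.760963)
  = −0.75 × (-0.273171) = 0.204878 substitutions/site.

0.205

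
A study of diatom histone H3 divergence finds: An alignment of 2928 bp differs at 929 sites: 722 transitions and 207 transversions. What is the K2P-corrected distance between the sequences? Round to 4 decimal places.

P = 722/2928 ≈ 0.246585 and Q = 207/2928 ≈ 0.070697.
Under the Kimura two-parameter model, d = −½ ln(1 − 2P − Q) − ¼ ln(1 − 2Q).
1 − 2P − Q = 0.436133, giving −½ ln(0.436133) = 0.414904.
1 − 2Q = 0.858606, giving −¼ ln(0.858606) = 0.038111.
d = 0.414904 + 0.038111 = 0.453015.

0.4530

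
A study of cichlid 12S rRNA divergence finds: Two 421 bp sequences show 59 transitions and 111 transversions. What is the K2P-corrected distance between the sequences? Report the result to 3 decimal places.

P = 59/421 ≈ 0.140143 and Q = 111/421 ≈ 0.263658.
Under the Kimura two-parameter model, d = −½ ln(1 − 2P − Q) − ¼ ln(1 − 2Q).
1 − 2P − Q = 0.456056, giving −½ ln(0.456056) = 0.392570.
1 − 2Q = 0.472684, giving −¼ ln(0.472684) = 0.187332.
d = 0.392570 + 0.187332 = 0.579902.

0.580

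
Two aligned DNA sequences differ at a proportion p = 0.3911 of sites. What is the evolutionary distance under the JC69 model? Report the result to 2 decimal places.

0.55

d = −(3/4) ln(1 − 4p/3) = −0.75 ln(1 − 0.521467) = −0.75 ln(0.478533)
  = −0.75 × (-0.737030) = 0.552773 substitutions/site.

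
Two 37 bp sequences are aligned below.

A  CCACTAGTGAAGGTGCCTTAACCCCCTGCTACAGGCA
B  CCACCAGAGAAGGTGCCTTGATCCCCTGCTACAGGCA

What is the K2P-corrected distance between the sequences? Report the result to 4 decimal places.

0.1188

Of 37 sites, 3 differences are transitions and 1 are transversions, so P = 3/37 ≈ 0.081081 and Q = 1/37 ≈ 0.027027.
Under the Kimura two-parameter model, d = −½ ln(1 − 2P − Q) − ¼ ln(1 − 2Q).
1 − 2P − Q = 0.810811, giving −½ ln(0.810811) = 0.104860.
1 − 2Q = 0.945946, giving −¼ ln(0.945946) = 0.013892.
d = 0.104860 + 0.013892 = 0.118752.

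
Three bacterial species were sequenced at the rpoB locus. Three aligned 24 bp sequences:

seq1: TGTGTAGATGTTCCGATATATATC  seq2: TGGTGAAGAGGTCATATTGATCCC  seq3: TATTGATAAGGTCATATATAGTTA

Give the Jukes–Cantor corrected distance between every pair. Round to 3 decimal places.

seq1–seq2: 13/24 sites differ → p ≈ 0.541667, d = −0.75 ln(1 − 0.722223) = 0.960702 ≈ 0.961.
seq1–seq3: 11/24 sites differ → p ≈ 0.458333, d = −0.75 ln(1 − 0.611111) = 0.708346 ≈ 0.708.
seq2–seq3: 10/24 sites differ → p ≈ 0.416667, d = −0.75 ln(1 − 0.555556) = 0.608198 ≈ 0.608.

d(seq1,seq2) = 0.961, d(seq1,seq3) = 0.708, d(seq2,seq3) = 0.608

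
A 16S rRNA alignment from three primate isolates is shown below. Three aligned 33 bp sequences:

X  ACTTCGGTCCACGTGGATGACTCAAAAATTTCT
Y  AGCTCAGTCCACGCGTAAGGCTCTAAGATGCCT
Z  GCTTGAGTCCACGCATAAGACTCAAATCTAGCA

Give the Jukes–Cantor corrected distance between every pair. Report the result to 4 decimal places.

d(X,Y) = 0.4408, d(X,Z) = 0.4975, d(Y,Z) = 0.4975

X–Y: 11/33 sites differ → p ≈ 0.333333, d = −0.75 ln(1 − 0.444444) = 0.440839 ≈ 0.4408.
X–Z: 12/33 sites differ → p ≈ 0.363636, d = −0.75 ln(1 − 0.484848) = 0.497470 ≈ 0.4975.
Y–Z: 12/33 sites differ → p ≈ 0.363636, d = −0.75 ln(1 − 0.484848) = 0.497470 ≈ 0.4975.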